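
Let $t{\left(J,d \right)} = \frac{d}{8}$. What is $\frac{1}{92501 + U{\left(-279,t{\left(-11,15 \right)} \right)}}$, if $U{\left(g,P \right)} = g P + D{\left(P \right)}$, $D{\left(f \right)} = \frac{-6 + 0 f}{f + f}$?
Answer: $\frac{40}{3679051} \approx 1.0872 \cdot 10^{-5}$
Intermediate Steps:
$D{\left(f \right)} = - \frac{3}{f}$ ($D{\left(f \right)} = \frac{-6 + 0}{2 f} = - 6 \frac{1}{2 f} = - \frac{3}{f}$)
$t{\left(J,d \right)} = \frac{d}{8}$ ($t{\left(J,d \right)} = d \frac{1}{8} = \frac{d}{8}$)
$U{\left(g,P \right)} = - \frac{3}{P} + P g$ ($U{\left(g,P \right)} = g P - \frac{3}{P} = P g - \frac{3}{P} = - \frac{3}{P} + P g$)
$\frac{1}{92501 + U{\left(-279,t{\left(-11,15 \right)} \right)}} = \frac{1}{92501 + \left(- \frac{3}{\frac{1}{8} \cdot 15} + \frac{1}{8} \cdot 15 \left(-279\right)\right)} = \frac{1}{92501 - \left(\frac{4185}{8} + \frac{3}{\frac{15}{8}}\right)} = \frac{1}{92501 - \frac{20989}{40}} = \frac{1}{\frac{3679051}{40}} = \frac{40}{3679051}$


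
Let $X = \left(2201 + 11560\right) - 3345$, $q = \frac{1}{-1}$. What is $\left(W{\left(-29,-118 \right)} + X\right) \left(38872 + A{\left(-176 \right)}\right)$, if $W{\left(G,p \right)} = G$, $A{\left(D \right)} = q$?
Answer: $403753077$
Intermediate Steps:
$q = -1$
$A{\left(D \right)} = -1$
$X = 10416$ ($X = 13761 - 3345 = 10416$)
$\left(W{\left(-29,-118 \right)} + X\right) \left(38872 + A{\left(-176 \right)}\right) = \left(-29 + 10416\right) \left(38872 - 1\right) = 10387 \cdot 38871 = 403753077$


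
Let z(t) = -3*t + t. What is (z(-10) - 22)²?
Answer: 4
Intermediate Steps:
z(t) = -2*t
(z(-10) - 22)² = (-2*(-10) - 22)² = (20 - 22)² = (-2)² = 4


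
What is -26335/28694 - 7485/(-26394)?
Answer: -40025950/63112453 ≈ -0.63420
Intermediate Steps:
-26335/28694 - 7485/(-26394) = -26335*1/28694 - 7485*(-1/26394) = -26335/28694 + 2495/8798 = -40025950/63112453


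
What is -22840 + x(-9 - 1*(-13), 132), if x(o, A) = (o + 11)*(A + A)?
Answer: -18880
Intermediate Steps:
x(o, A) = 2*A*(11 + o) (x(o, A) = (11 + o)*(2*A) = 2*A*(11 + o))
-22840 + x(-9 - 1*(-13), 132) = -22840 + 2*132*(11 + (-9 - 1*(-13))) = -22840 + 2*132*(11 + (-9 + 13)) = -22840 + 2*132*(11 + 4) = -22840 + 2*132*15 = -22840 + 3960 = -18880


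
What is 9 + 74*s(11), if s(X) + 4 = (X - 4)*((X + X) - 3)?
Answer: 9555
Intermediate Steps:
s(X) = -4 + (-4 + X)*(-3 + 2*X) (s(X) = -4 + (X - 4)*((X + X) - 3) = -4 + (-4 + X)*(2*X - 3) = -4 + (-4 + X)*(-3 + 2*X))
9 + 74*s(11) = 9 + 74*(8 - 11*11 + 2*11**2) = 9 + 74*(8 - 121 + 2*121) = 9 + 74*(8 - 121 + 242) = 9 + 74*129 = 9 + 9546 = 9555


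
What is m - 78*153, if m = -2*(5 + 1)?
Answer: -11946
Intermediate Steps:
m = -12 (m = -2*6 = -12)
m - 78*153 = -12 - 78*153 = -12 - 11934 = -11946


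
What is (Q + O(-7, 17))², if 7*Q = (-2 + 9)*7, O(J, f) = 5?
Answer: 144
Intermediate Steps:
Q = 7 (Q = ((-2 + 9)*7)/7 = (7*7)/7 = (⅐)*49 = 7)
(Q + O(-7, 17))² = (7 + 5)² = 12² = 144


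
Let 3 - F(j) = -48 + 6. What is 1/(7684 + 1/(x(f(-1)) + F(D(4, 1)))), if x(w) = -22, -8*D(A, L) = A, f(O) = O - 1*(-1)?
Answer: 23/176733 ≈ 0.00013014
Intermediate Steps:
f(O) = 1 + O (f(O) = O + 1 = 1 + O)
D(A, L) = -A/8
F(j) = 45 (F(j) = 3 - (-48 + 6) = 3 - 1*(-42) = 3 + 42 = 45)
1/(7684 + 1/(x(f(-1)) + F(D(4, 1)))) = 1/(7684 + 1/(-22 + 45)) = 1/(7684 + 1/23) = 1/(176733/23) = 23/176733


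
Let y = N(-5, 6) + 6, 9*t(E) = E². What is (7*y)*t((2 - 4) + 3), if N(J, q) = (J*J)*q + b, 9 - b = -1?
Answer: 1162/9 ≈ 129.11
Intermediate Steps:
b = 10 (b = 9 - 1*(-1) = 9 + 1 = 10)
N(J, q) = 10 + q*J² (N(J, q) = (J*J)*q + 10 = J²*q + 10 = q*J² + 10 = 10 + q*J²)
t(E) = E²/9
y = 166 (y = (10 + 6*(-5)²) + 6 = (10 + 6*25) + 6 = (10 + 150) + 6 = 160 + 6 = 166)
(7*y)*t((2 - 4) + 3) = (7*166)*(((2 - 4) + 3)²/9) = 1162*((-2 + 3)²/9) = 1162*((⅑)*1²) = 1162*((⅑)*1) = 1162*(⅑) = 1162/9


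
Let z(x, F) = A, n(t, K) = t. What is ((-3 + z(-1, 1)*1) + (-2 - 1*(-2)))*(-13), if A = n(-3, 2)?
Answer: 78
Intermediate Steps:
A = -3
z(x, F) = -3
((-3 + z(-1, 1)*1) + (-2 - 1*(-2)))*(-13) = ((-3 - 3*1) + (-2 - 1*(-2)))*(-13) = ((-3 - 3) + (-2 + 2))*(-13) = (-6 + 0)*(-13) = -6*(-13) = 78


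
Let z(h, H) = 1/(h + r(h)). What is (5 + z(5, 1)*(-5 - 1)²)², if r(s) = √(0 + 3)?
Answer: 21997/121 - 5220*√3/121 ≈ 107.07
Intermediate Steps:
r(s) = √3
z(h, H) = 1/(h + √3)
(5 + z(5, 1)*(-5 - 1)²)² = (5 + (-5 - 1)²/(5 + √3))² = (5 + (-6)²/(5 + √3))² = (5 + 36/(5 + √3))²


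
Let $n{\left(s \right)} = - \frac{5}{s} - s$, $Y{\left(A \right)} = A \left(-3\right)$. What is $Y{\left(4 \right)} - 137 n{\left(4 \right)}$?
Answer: $\frac{2829}{4} \approx 707.25$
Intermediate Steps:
$Y{\left(A \right)} = - 3 A$
$n{\left(s \right)} = - s - \frac{5}{s}$
$Y{\left(4 \right)} - 137 n{\left(4 \right)} = \left(-3\right) 4 - 137 \left(\left(-1\right) 4 - \frac{5}{4}\right) = -12 - 137 \left(-4 - \frac{5}{4}\right) = -12 - - \frac{2877}{4} = -12 + \frac{2877}{4} = \frac{2829}{4}$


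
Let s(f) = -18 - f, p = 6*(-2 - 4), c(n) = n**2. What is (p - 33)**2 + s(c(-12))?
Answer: 4599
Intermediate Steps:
p = -36 (p = 6*(-6) = -36)
(p - 33)**2 + s(c(-12)) = (-36 - 33)**2 + (-18 - 1*(-12)**2) = (-69)**2 + (-18 - 1*144) = 4761 + (-18 - 144) = 4761 - 162 = 4599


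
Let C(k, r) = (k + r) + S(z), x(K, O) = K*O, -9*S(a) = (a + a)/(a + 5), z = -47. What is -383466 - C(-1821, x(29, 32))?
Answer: -72306250/189 ≈ -3.8257e+5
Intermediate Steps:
S(a) = -2*a/(9*(5 + a)) (S(a) = -(a + a)/(9*(a + 5)) = -2*a/(9*(5 + a)))
C(k, r) = -47/189 + k + r (C(k, r) = (k + r) - 2*(-47)/(45 + 9*(-47)) = (k + r) - 2*(-47)/(45 - 423) = (k + r) - 2*(-47)/(-378) = (k + r) - 2*(-47)*(-1/378) = (k + r) - 47/189 = -47/189 + k + r)
-383466 - C(-1821, x(29, 32)) = -383466 - (-47/189 - 1821 + 29*32) = -383466 - (-47/189 - 1821 + 928) = -383466 - 1*(-168824/189) = -383466 + 168824/189 = -72306250/189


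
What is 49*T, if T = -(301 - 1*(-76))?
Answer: -18473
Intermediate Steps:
T = -377 (T = -(301 + 76) = -1*377 = -377)
49*T = 49*(-377) = -18473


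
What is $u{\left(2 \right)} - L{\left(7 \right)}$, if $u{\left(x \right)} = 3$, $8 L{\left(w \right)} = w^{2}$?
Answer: $- \frac{25}{8} \approx -3.125$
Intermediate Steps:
$L{\left(w \right)} = \frac{w^{2}}{8}$
$u{\left(2 \right)} - L{\left(7 \right)} = 3 - \frac{7^{2}}{8} = 3 - \frac{1}{8} \cdot 49 = 3 - \frac{49}{8} = - \frac{25}{8}$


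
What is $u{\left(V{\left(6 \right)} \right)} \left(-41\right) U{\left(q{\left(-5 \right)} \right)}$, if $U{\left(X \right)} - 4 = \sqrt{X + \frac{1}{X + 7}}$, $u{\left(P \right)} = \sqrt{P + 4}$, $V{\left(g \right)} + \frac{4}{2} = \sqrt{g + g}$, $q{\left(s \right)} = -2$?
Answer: $\sqrt{2 + 2 \sqrt{3}} \left(-164 - \frac{123 i \sqrt{5}}{5}\right) \approx -383.36 - 128.58 i$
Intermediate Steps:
$V{\left(g \right)} = -2 + \sqrt{2} \sqrt{g}$ ($V{\left(g \right)} = -2 + \sqrt{g + g} = -2 + \sqrt{2 g} = -2 + \sqrt{2} \sqrt{g}$)
$u{\left(P \right)} = \sqrt{4 + P}$
$U{\left(X \right)} = 4 + \sqrt{X + \frac{1}{7 + X}}$ ($U{\left(X \right)} = 4 + \sqrt{X + \frac{1}{X + 7}} = 4 + \sqrt{X + \frac{1}{7 + X}}$)
$u{\left(V{\left(6 \right)} \right)} \left(-41\right) U{\left(q{\left(-5 \right)} \right)} = \sqrt{4 - \left(2 - \sqrt{2} \sqrt{6}\right)} \left(-41\right) \left(4 + \sqrt{\frac{1 - 2 \left(7 - 2\right)}{7 - 2}}\right) = \sqrt{4 - \left(2 - 2 \sqrt{3}\right)} \left(-41\right) \left(4 + \sqrt{\frac{1 - 10}{5}}\right) = \sqrt{2 + 2 \sqrt{3}} \left(-41\right) \left(4 + \sqrt{\frac{1 - 10}{5}}\right) = - 41 \sqrt{2 + 2 \sqrt{3}} \left(4 + \sqrt{\frac{1}{5} \left(-9\right)}\right) = - 41 \sqrt{2 + 2 \sqrt{3}} \left(4 + \sqrt{- \frac{9}{5}}\right) = - 41 \sqrt{2 + 2 \sqrt{3}} \left(4 + \frac{3 i \sqrt{5}}{5}\right)$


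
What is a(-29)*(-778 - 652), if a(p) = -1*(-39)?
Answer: -55770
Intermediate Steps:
a(p) = 39
a(-29)*(-778 - 652) = 39*(-778 - 652) = 39*(-1430) = -55770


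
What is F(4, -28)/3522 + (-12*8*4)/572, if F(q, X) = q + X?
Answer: -56924/83941 ≈ -0.67814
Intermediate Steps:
F(q, X) = X + q
F(4, -28)/3522 + (-12*8*4)/572 = (-28 + 4)/3522 + (-12*8*4)/572 = -24*1/3522 - 96*4*(1/572) = -4/587 - 384*1/572 = -4/587 - 96/143 = -56924/83941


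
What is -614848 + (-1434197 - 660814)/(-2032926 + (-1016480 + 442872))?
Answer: -1602620121821/2606534 ≈ -6.1485e+5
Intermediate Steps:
-614848 + (-1434197 - 660814)/(-2032926 + (-1016480 + 442872)) = -614848 - 2095011/(-2032926 - 573608) = -614848 - 2095011/(-2606534) = -614848 - 2095011*(-1/2606534) = -614848 + 2095011/2606534 = -1602620121821/2606534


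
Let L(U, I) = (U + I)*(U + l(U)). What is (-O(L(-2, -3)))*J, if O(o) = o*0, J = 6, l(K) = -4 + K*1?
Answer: 0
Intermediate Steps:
l(K) = -4 + K
L(U, I) = (-4 + 2*U)*(I + U) (L(U, I) = (U + I)*(U + (-4 + U)) = (I + U)*(-4 + 2*U) = (-4 + 2*U)*(I + U))
O(o) = 0
(-O(L(-2, -3)))*J = -1*0*6 = 0*6 = 0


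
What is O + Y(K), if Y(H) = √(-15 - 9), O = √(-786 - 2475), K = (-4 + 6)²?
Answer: I*(√3261 + 2*√6) ≈ 62.004*I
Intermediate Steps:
K = 4 (K = 2² = 4)
O = I*√3261 (O = √(-3261) = I*√3261 ≈ 57.105*I)
Y(H) = 2*I*√6 (Y(H) = √(-24) = 2*I*√6)
O + Y(K) = I*√3261 + 2*I*√6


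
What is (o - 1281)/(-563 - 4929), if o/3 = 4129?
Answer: -5553/2746 ≈ -2.0222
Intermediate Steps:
o = 12387 (o = 3*4129 = 12387)
(o - 1281)/(-563 - 4929) = (12387 - 1281)/(-563 - 4929) = 11106/(-5492) = 11106*(-1/5492) = -5553/2746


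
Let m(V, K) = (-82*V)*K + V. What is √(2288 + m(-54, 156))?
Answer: √693002 ≈ 832.47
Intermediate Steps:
m(V, K) = V - 82*K*V (m(V, K) = -82*K*V + V = V - 82*K*V)
√(2288 + m(-54, 156)) = √(2288 - 54*(1 - 82*156)) = √(2288 - 54*(1 - 12792)) = √(2288 - 54*(-12791)) = √(2288 + 690714) = √693002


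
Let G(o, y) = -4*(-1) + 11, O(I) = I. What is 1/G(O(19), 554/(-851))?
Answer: 1/15 ≈ 0.066667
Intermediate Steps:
G(o, y) = 15 (G(o, y) = 4 + 11 = 15)
1/G(O(19), 554/(-851)) = 1/15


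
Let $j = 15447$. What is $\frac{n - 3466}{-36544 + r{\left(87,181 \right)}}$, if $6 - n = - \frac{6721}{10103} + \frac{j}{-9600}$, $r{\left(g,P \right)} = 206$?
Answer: $\frac{111786888453}{1174793004800} \approx 0.095155$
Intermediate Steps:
$n = \frac{267505147}{32329600}$ ($n = 6 - \left(- \frac{6721}{10103} + \frac{15447}{-9600}\right) = 6 - \left(\left(-6721\right) \frac{1}{10103} + 15447 \left(- \frac{1}{9600}\right)\right) = 6 - \left(- \frac{6721}{10103} - \frac{5149}{3200}\right) = 6 - - \frac{73527547}{32329600} = 6 + \frac{73527547}{32329600} = \frac{267505147}{32329600} \approx 8.2743$)
$\frac{n - 3466}{-36544 + r{\left(87,181 \right)}} = \frac{\frac{267505147}{32329600} - 3466}{-36544 + 206} = - \frac{111786888453}{32329600 \left(-36338\right)} = \left(- \frac{111786888453}{32329600}\right) \left(- \frac{1}{36338}\right) = \frac{111786888453}{1174793004800}$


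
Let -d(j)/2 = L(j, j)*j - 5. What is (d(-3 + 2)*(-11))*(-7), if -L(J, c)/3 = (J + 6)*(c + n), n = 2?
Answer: -1540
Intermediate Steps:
L(J, c) = -3*(2 + c)*(6 + J) (L(J, c) = -3*(J + 6)*(c + 2) = -3*(6 + J)*(2 + c) = -3*(2 + c)*(6 + J))
d(j) = 10 - 2*j*(-36 - 24*j - 3*j**2) (d(j) = -2*((-36 - 18*j - 6*j - 3*j*j)*j - 5) = -2*((-36 - 18*j - 6*j - 3*j**2)*j - 5) = -2*((-36 - 24*j - 3*j**2)*j - 5) = -2*(j*(-36 - 24*j - 3*j**2) - 5) = -2*(-5 + j*(-36 - 24*j - 3*j**2)) = 10 - 2*j*(-36 - 24*j - 3*j**2))
(d(-3 + 2)*(-11))*(-7) = ((10 + 6*(-3 + 2)*(12 + (-3 + 2)**2 + 8*(-3 + 2)))*(-11))*(-7) = ((10 + 6*(-1)*(12 + (-1)**2 + 8*(-1)))*(-11))*(-7) = ((10 + 6*(-1)*(12 + 1 - 8))*(-11))*(-7) = ((10 + 6*(-1)*5)*(-11))*(-7) = ((10 - 30)*(-11))*(-7) = -20*(-11)*(-7) = 220*(-7) = -1540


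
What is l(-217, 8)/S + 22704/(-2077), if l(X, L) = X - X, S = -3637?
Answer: -22704/2077 ≈ -10.931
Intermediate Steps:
l(X, L) = 0
l(-217, 8)/S + 22704/(-2077) = 0/(-3637) + 22704/(-2077) = 0*(-1/3637) + 22704*(-1/2077) = 0 - 22704/2077 = -22704/2077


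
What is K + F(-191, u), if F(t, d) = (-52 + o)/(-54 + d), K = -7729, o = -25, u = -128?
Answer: -200943/26 ≈ -7728.6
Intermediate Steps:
F(t, d) = -77/(-54 + d) (F(t, d) = (-52 - 25)/(-54 + d) = -77/(-54 + d))
K + F(-191, u) = -7729 - 77/(-54 - 128) = -7729 - 77/(-182) = -7729 - 77*(-1/182) = -7729 + 11/26 = -200943/26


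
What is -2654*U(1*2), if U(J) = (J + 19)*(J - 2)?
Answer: 0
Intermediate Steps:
U(J) = (-2 + J)*(19 + J) (U(J) = (19 + J)*(-2 + J) = (-2 + J)*(19 + J))
-2654*U(1*2) = -2654*(-38 + (1*2)² + 17*(1*2)) = -2654*(-38 + 2² + 17*2) = -2654*(-38 + 4 + 34) = -2654*0 = 0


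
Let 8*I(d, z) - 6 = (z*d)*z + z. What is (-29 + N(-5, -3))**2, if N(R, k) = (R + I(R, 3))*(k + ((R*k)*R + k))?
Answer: 2193361/4 ≈ 5.4834e+5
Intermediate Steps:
I(d, z) = 3/4 + z/8 + d*z**2/8 (I(d, z) = 3/4 + ((z*d)*z + z)/8 = 3/4 + ((d*z)*z + z)/8 = 3/4 + (d*z**2 + z)/8 = 3/4 + (z + d*z**2)/8 = 3/4 + (z/8 + d*z**2/8) = 3/4 + z/8 + d*z**2/8)
N(R, k) = (9/8 + 17*R/8)*(2*k + k*R**2) (N(R, k) = (R + (3/4 + (1/8)*3 + (1/8)*R*3**2))*(k + ((R*k)*R + k)) = (R + (3/4 + 3/8 + (1/8)*R*9))*(k + (k*R**2 + k)) = (R + (3/4 + 3/8 + 9*R/8))*(k + (k + k*R**2)) = (R + (9/8 + 9*R/8))*(2*k + k*R**2) = (9/8 + 17*R/8)*(2*k + k*R**2))
(-29 + N(-5, -3))**2 = (-29 + (1/8)*(-3)*(18 + 9*(-5)**2 + 17*(-5)**3 + 34*(-5)))**2 = (-29 + (1/8)*(-3)*(18 + 9*25 + 17*(-125) - 170))**2 = (-29 + (1/8)*(-3)*(18 + 225 - 2125 - 170))**2 = (-29 + (1/8)*(-3)*(-2052))**2 = (-29 + 1539/2)**2 = (1481/2)**2 = 2193361/4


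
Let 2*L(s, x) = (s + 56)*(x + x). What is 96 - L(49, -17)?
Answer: 1881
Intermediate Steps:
L(s, x) = x*(56 + s) (L(s, x) = ((s + 56)*(x + x))/2 = ((56 + s)*(2*x))/2 = (2*x*(56 + s))/2 = x*(56 + s))
96 - L(49, -17) = 96 - (-17)*(56 + 49) = 96 - (-17)*105 = 96 - 1*(-1785) = 96 + 1785 = 1881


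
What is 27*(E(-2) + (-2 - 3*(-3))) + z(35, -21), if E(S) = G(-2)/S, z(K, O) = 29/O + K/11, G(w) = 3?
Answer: 69439/462 ≈ 150.30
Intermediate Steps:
z(K, O) = 29/O + K/11 (z(K, O) = 29/O + K*(1/11) = 29/O + K/11)
E(S) = 3/S
27*(E(-2) + (-2 - 3*(-3))) + z(35, -21) = 27*(3/(-2) + (-2 - 3*(-3))) + (29/(-21) + (1/11)*35) = 27*(3*(-1/2) + (-2 + 9)) + (29*(-1/21) + 35/11) = 27*(-3/2 + 7) + (-29/21 + 35/11) = 27*(11/2) + 416/231 = 297/2 + 416/231 = 69439/462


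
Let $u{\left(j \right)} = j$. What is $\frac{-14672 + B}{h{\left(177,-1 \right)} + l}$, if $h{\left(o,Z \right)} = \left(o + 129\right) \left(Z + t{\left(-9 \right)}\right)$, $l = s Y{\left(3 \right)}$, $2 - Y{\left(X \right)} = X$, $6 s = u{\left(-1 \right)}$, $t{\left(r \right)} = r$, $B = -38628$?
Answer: $\frac{319800}{18359} \approx 17.419$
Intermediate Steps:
$s = - \frac{1}{6}$ ($s = \frac{1}{6} \left(-1\right) = - \frac{1}{6} \approx -0.16667$)
$Y{\left(X \right)} = 2 - X$
$l = \frac{1}{6}$ ($l = - \frac{2 - 3}{6} = \left(- \frac{1}{6}\right) \left(-1\right) = \frac{1}{6} \approx 0.16667$)
$h{\left(o,Z \right)} = \left(-9 + Z\right) \left(129 + o\right)$ ($h{\left(o,Z \right)} = \left(o + 129\right) \left(Z - 9\right) = \left(129 + o\right) \left(-9 + Z\right) = \left(-9 + Z\right) \left(129 + o\right)$)
$\frac{-14672 + B}{h{\left(177,-1 \right)} + l} = \frac{-14672 - 38628}{\left(-1161 - 1593 + 129 \left(-1\right) - 177\right) + \frac{1}{6}} = - \frac{53300}{\left(-1161 - 1593 - 129 - 177\right) + \frac{1}{6}} = - \frac{53300}{-3060 + \frac{1}{6}} = - \frac{53300}{- \frac{18359}{6}} = \left(-53300\right) \left(- \frac{6}{18359}\right) = \frac{319800}{18359}$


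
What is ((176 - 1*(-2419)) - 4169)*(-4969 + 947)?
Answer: 6330628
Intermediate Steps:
((176 - 1*(-2419)) - 4169)*(-4969 + 947) = ((176 + 2419) - 4169)*(-4022) = (2595 - 4169)*(-4022) = -1574*(-4022) = 6330628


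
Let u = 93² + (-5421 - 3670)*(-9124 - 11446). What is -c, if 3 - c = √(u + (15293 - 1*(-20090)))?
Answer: -3 + 3*√20782878 ≈ 13673.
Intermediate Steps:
u = 187010519 (u = 8649 - 9091*(-20570) = 8649 + 187001870 = 187010519)
c = 3 - 3*√20782878 (c = 3 - √(187010519 + (15293 - 1*(-20090))) = 3 - √(187010519 + (15293 + 20090)) = 3 - √(187010519 + 35383) = 3 - √187045902 = 3 - 3*√20782878 ≈ -13673.)
-c = -(3 - 3*√20782878) = -3 + 3*√20782878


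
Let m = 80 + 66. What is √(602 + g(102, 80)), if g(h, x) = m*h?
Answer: √15494 ≈ 124.47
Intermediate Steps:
m = 146
g(h, x) = 146*h
√(602 + g(102, 80)) = √(602 + 146*102) = √(602 + 14892) = √15494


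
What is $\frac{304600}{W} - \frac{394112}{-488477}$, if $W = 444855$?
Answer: $\frac{64822557592}{43460287167} \approx 1.4915$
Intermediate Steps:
$\frac{304600}{W} - \frac{394112}{-488477} = \frac{304600}{444855} - \frac{394112}{-488477} = 304600 \cdot \frac{1}{444855} - - \frac{394112}{488477} = \frac{60920}{88971} + \frac{394112}{488477} = \frac{64822557592}{43460287167}$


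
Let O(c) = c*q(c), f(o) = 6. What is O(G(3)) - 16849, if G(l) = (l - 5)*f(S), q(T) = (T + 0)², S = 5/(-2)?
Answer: -18577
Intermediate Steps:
S = -5/2 (S = 5*(-½) = -5/2 ≈ -2.5000)
q(T) = T²
G(l) = -30 + 6*l (G(l) = (l - 5)*6 = (-5 + l)*6 = -30 + 6*l)
O(c) = c³ (O(c) = c*c² = c³)
O(G(3)) - 16849 = (-30 + 6*3)³ - 16849 = (-30 + 18)³ - 16849 = (-12)³ - 16849 = -1728 - 16849 = -18577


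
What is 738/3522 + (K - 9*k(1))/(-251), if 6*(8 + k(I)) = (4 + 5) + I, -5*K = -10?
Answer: -3760/147337 ≈ -0.025520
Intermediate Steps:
K = 2 (K = -⅕*(-10) = 2)
k(I) = -13/2 + I/6 (k(I) = -8 + ((4 + 5) + I)/6 = -8 + (9 + I)/6 = -8 + (3/2 + I/6) = -13/2 + I/6)
738/3522 + (K - 9*k(1))/(-251) = 738/3522 + (2 - 9*(-13/2 + (⅙)*1))/(-251) = 738*(1/3522) + (2 - 9*(-13/2 + ⅙))*(-1/251) = 123/587 + (2 - 9*(-19/3))*(-1/251) = 123/587 + (2 + 57)*(-1/251) = 123/587 + 59*(-1/251) = 123/587 - 59/251 = -3760/147337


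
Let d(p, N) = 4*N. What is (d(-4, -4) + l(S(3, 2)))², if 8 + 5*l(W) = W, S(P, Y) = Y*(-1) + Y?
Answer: 7744/25 ≈ 309.76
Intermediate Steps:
S(P, Y) = 0 (S(P, Y) = -Y + Y = 0)
l(W) = -8/5 + W/5
(d(-4, -4) + l(S(3, 2)))² = (4*(-4) + (-8/5 + (⅕)*0))² = (-16 + (-8/5 + 0))² = (-16 - 8/5)² = (-88/5)² = 7744/25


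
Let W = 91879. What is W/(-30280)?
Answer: -91879/30280 ≈ -3.0343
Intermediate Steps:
W/(-30280) = 91879/(-30280) = 91879*(-1/30280) = -91879/30280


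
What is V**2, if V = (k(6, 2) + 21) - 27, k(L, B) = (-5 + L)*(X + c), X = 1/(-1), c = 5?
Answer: 4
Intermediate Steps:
X = -1
k(L, B) = -20 + 4*L (k(L, B) = (-5 + L)*(-1 + 5) = (-5 + L)*4 = -20 + 4*L)
V = -2 (V = ((-20 + 4*6) + 21) - 27 = ((-20 + 24) + 21) - 27 = (4 + 21) - 27 = 25 - 27 = -2)
V**2 = (-2)**2 = 4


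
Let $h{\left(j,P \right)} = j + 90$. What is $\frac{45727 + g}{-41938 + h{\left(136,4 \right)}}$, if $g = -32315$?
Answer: $- \frac{3353}{10428} \approx -0.32154$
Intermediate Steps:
$h{\left(j,P \right)} = 90 + j$
$\frac{45727 + g}{-41938 + h{\left(136,4 \right)}} = \frac{45727 - 32315}{-41938 + \left(90 + 136\right)} = \frac{13412}{-41938 + 226} = \frac{13412}{-41712} = 13412 \left(- \frac{1}{41712}\right) = - \frac{3353}{10428}$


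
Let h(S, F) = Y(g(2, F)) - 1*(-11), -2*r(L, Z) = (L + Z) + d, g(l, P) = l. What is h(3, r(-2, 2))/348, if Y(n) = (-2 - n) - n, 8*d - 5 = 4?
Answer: 5/348 ≈ 0.014368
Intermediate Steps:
d = 9/8 (d = 5/8 + (1/8)*4 = 5/8 + 1/2 = 9/8 ≈ 1.1250)
Y(n) = -2 - 2*n
r(L, Z) = -9/16 - L/2 - Z/2 (r(L, Z) = -((L + Z) + 9/8)/2 = -(9/8 + L + Z)/2 = -9/16 - L/2 - Z/2)
h(S, F) = 5 (h(S, F) = (-2 - 2*2) - 1*(-11) = (-2 - 4) + 11 = -6 + 11 = 5)
h(3, r(-2, 2))/348 = 5/348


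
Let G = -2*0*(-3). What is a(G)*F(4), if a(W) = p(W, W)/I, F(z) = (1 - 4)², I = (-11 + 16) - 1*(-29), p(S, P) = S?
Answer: 0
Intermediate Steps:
I = 34 (I = 5 + 29 = 34)
F(z) = 9 (F(z) = (-3)² = 9)
G = 0 (G = 0*(-3) = 0)
a(W) = W/34
a(G)*F(4) = ((1/34)*0)*9 = 0*9 = 0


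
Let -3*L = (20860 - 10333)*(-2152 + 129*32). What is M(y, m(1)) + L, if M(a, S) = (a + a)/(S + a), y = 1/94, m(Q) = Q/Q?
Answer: -658709478/95 ≈ -6.9338e+6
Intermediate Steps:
m(Q) = 1
L = -6933784 (L = -(20860 - 10333)*(-2152 + 129*32)/3 = -3509*(-2152 + 4128) = -3509*1976 = -⅓*20801352 = -6933784)
y = 1/94 ≈ 0.010638
M(a, S) = 2*a/(S + a) (M(a, S) = (2*a)/(S + a) = 2*a/(S + a))
M(y, m(1)) + L = 2*(1/94)/(1 + 1/94) - 6933784 = 2*(1/94)/(95/94) - 6933784 = 2*(1/94)*(94/95) - 6933784 = 2/95 - 6933784 = -658709478/95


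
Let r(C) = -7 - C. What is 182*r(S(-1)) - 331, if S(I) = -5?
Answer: -695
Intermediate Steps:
182*r(S(-1)) - 331 = 182*(-7 - 1*(-5)) - 331 = 182*(-7 + 5) - 331 = 182*(-2) - 331 = -364 - 331 = -695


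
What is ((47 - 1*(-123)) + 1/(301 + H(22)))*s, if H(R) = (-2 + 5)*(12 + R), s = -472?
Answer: -32337192/403 ≈ -80241.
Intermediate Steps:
H(R) = 36 + 3*R (H(R) = 3*(12 + R) = 36 + 3*R)
((47 - 1*(-123)) + 1/(301 + H(22)))*s = ((47 - 1*(-123)) + 1/(301 + (36 + 3*22)))*(-472) = ((47 + 123) + 1/(301 + (36 + 66)))*(-472) = (170 + 1/(301 + 102))*(-472) = (170 + 1/403)*(-472) = (68511/403)*(-472) = -32337192/403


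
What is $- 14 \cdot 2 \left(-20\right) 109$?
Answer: $61040$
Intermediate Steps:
$- 14 \cdot 2 \left(-20\right) 109 = \left(-14\right) \left(-40\right) 109 = 560 \cdot 109 = 61040$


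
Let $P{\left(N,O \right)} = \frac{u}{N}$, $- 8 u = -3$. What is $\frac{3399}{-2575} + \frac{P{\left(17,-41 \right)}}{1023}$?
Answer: $- \frac{1530383}{1159400} \approx -1.32$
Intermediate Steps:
$u = \frac{3}{8}$ ($u = \left(- \frac{1}{8}\right) \left(-3\right) = \frac{3}{8} \approx 0.375$)
$P{\left(N,O \right)} = \frac{3}{8 N}$
$\frac{3399}{-2575} + \frac{P{\left(17,-41 \right)}}{1023} = \frac{3399}{-2575} + \frac{\frac{3}{8} \cdot \frac{1}{17}}{1023} = 3399 \left(- \frac{1}{2575}\right) + \frac{3}{8} \cdot \frac{1}{17} \cdot \frac{1}{1023} = - \frac{33}{25} + \frac{3}{136} \cdot \frac{1}{1023} = - \frac{33}{25} + \frac{1}{46376} = - \frac{1530383}{1159400}$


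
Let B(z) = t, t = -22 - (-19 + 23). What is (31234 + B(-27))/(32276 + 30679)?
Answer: 31208/62955 ≈ 0.49572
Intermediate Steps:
t = -26 (t = -22 - 1*4 = -22 - 4 = -26)
B(z) = -26
(31234 + B(-27))/(32276 + 30679) = (31234 - 26)/(32276 + 30679) = 31208/62955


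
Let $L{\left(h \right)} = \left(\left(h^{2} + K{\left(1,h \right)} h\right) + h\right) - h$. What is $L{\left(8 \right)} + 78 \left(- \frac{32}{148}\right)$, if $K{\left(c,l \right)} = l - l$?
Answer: $\frac{1744}{37} \approx 47.135$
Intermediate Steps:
$K{\left(c,l \right)} = 0$
$L{\left(h \right)} = h^{2}$ ($L{\left(h \right)} = \left(\left(h^{2} + 0 h\right) + h\right) - h = \left(\left(h^{2} + 0\right) + h\right) - h = \left(h^{2} + h\right) - h = \left(h + h^{2}\right) - h = h^{2}$)
$L{\left(8 \right)} + 78 \left(- \frac{32}{148}\right) = 8^{2} + 78 \left(- \frac{32}{148}\right) = 64 + 78 \left(\left(-32\right) \frac{1}{148}\right) = 64 + 78 \left(- \frac{8}{37}\right) = 64 - \frac{624}{37} = \frac{1744}{37}$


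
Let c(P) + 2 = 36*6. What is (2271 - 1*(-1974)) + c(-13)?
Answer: 4459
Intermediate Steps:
c(P) = 214 (c(P) = -2 + 36*6 = -2 + 216 = 214)
(2271 - 1*(-1974)) + c(-13) = (2271 - 1*(-1974)) + 214 = (2271 + 1974) + 214 = 4245 + 214 = 4459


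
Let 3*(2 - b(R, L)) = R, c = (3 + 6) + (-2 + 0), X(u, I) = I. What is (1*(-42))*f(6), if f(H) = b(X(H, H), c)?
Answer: 0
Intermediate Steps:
c = 7 (c = 9 - 2 = 7)
b(R, L) = 2 - R/3
f(H) = 2 - H/3
(1*(-42))*f(6) = (1*(-42))*(2 - ⅓*6) = -42*(2 - 2) = -42*0 = 0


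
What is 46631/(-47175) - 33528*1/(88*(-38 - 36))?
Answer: 23089/5550 ≈ 4.1602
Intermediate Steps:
46631/(-47175) - 33528*1/(88*(-38 - 36)) = 46631*(-1/47175) - 33528/((-74*88)) = -2743/2775 - 33528/(-6512) = -2743/2775 - 33528*(-1/6512) = -2743/2775 + 381/74 = 23089/5550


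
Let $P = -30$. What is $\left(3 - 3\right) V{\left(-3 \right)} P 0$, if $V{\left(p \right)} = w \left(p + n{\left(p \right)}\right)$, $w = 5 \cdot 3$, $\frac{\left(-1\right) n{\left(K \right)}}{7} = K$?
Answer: $0$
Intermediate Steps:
$n{\left(K \right)} = - 7 K$
$w = 15$
$V{\left(p \right)} = - 90 p$ ($V{\left(p \right)} = 15 \left(p - 7 p\right) = 15 \left(- 6 p\right) = - 90 p$)
$\left(3 - 3\right) V{\left(-3 \right)} P 0 = \left(3 - 3\right) \left(\left(-90\right) \left(-3\right)\right) \left(-30\right) 0 = 0 \cdot 270 \left(-30\right) 0 = 0 \left(-30\right) 0 = 0 \cdot 0 = 0$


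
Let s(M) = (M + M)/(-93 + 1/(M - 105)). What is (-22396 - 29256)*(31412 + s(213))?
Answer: -16292317017616/10043 ≈ -1.6223e+9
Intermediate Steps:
s(M) = 2*M/(-93 + 1/(-105 + M)) (s(M) = (2*M)/(-93 + 1/(-105 + M)) = 2*M/(-93 + 1/(-105 + M)))
(-22396 - 29256)*(31412 + s(213)) = (-22396 - 29256)*(31412 + 2*213*(105 - 1*213)/(-9766 + 93*213)) = -51652*(31412 + 2*213*(105 - 213)/(-9766 + 19809)) = -51652*(31412 + 2*213*(-108)/10043) = -51652*(31412 + 2*213*(1/10043)*(-108)) = -51652*(31412 - 46008/10043) = -51652*315424708/10043 = -16292317017616/10043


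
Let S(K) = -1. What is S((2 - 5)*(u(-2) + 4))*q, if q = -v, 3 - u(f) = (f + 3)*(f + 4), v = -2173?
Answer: -2173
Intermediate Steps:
u(f) = 3 - (3 + f)*(4 + f) (u(f) = 3 - (f + 3)*(f + 4) = 3 - (3 + f)*(4 + f))
q = 2173 (q = -1*(-2173) = 2173)
S((2 - 5)*(u(-2) + 4))*q = -1*2173 = -2173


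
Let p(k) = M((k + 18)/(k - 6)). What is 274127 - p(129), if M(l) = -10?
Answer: 274137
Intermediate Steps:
p(k) = -10
274127 - p(129) = 274127 - 1*(-10) = 274127 + 10 = 274137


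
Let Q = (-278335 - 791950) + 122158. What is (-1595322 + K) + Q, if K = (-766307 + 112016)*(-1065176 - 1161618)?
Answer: 1456968729605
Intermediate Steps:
K = 1456971273054 (K = -654291*(-2226794) = 1456971273054)
Q = -948127 (Q = -1070285 + 122158 = -948127)
(-1595322 + K) + Q = (-1595322 + 1456971273054) - 948127 = 1456969677732 - 948127 = 1456968729605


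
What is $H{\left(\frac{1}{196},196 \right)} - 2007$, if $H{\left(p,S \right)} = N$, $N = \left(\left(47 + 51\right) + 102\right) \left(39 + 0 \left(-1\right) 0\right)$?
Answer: $5793$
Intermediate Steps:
$N = 7800$ ($N = \left(98 + 102\right) \left(39 + 0 \cdot 0\right) = 200 \left(39 + 0\right) = 200 \cdot 39 = 7800$)
$H{\left(p,S \right)} = 7800$
$H{\left(\frac{1}{196},196 \right)} - 2007 = 7800 - 2007 = 5793$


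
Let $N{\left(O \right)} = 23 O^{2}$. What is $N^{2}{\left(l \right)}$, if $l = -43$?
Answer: $1808545729$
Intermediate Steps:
$N^{2}{\left(l \right)} = \left(23 \left(-43\right)^{2}\right)^{2} = \left(23 \cdot 1849\right)^{2} = 42527^{2} = 1808545729$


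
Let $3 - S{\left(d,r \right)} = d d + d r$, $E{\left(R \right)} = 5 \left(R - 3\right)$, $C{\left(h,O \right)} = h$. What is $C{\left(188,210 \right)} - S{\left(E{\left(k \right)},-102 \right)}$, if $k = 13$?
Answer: $-2415$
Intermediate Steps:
$E{\left(R \right)} = -15 + 5 R$ ($E{\left(R \right)} = 5 \left(-3 + R\right) = -15 + 5 R$)
$S{\left(d,r \right)} = 3 - d^{2} - d r$ ($S{\left(d,r \right)} = 3 - \left(d d + d r\right) = 3 - \left(d^{2} + d r\right) = 3 - d^{2} - d r$)
$C{\left(188,210 \right)} - S{\left(E{\left(k \right)},-102 \right)} = 188 - \left(3 - \left(-15 + 5 \cdot 13\right)^{2} - \left(-15 + 5 \cdot 13\right) \left(-102\right)\right) = 188 - \left(3 - \left(-15 + 65\right)^{2} - \left(-15 + 65\right) \left(-102\right)\right) = 188 - \left(3 - 50^{2} - 50 \left(-102\right)\right) = 188 - \left(3 - 2500 + 5100\right) = 188 - 2603 = -2415$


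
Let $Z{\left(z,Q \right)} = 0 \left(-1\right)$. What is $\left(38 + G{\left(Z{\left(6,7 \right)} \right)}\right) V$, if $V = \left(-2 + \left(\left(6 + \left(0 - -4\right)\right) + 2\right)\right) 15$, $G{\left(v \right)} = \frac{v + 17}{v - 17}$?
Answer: $5550$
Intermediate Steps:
$Z{\left(z,Q \right)} = 0$
$G{\left(v \right)} = \frac{17 + v}{-17 + v}$
$V = 150$ ($V = \left(-2 + \left(\left(6 + \left(0 + 4\right)\right) + 2\right)\right) 15 = \left(-2 + \left(\left(6 + 4\right) + 2\right)\right) 15 = \left(-2 + \left(10 + 2\right)\right) 15 = \left(-2 + 12\right) 15 = 10 \cdot 15 = 150$)
$\left(38 + G{\left(Z{\left(6,7 \right)} \right)}\right) V = \left(38 + \frac{17 + 0}{-17 + 0}\right) 150 = \left(38 + \frac{1}{-17} \cdot 17\right) 150 = \left(38 - 1\right) 150 = 37 \cdot 150 = 5550$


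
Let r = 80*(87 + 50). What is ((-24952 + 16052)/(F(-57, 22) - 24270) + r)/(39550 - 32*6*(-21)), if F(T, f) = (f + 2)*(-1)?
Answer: 66567785/264695277 ≈ 0.25149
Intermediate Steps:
F(T, f) = -2 - f (F(T, f) = (2 + f)*(-1) = -2 - f)
r = 10960 (r = 80*137 = 10960)
((-24952 + 16052)/(F(-57, 22) - 24270) + r)/(39550 - 32*6*(-21)) = ((-24952 + 16052)/((-2 - 1*22) - 24270) + 10960)/(39550 - 32*6*(-21)) = (-8900/((-2 - 22) - 24270) + 10960)/(39550 - 192*(-21)) = (-8900/(-24 - 24270) + 10960)/(39550 + 4032) = (-8900/(-24294) + 10960)/43582 = (-8900*(-1/24294) + 10960)*(1/43582) = (4450/12147 + 10960)*(1/43582) = (133135570/12147)*(1/43582) = 66567785/264695277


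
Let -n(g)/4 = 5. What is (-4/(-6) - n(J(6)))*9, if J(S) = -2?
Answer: 186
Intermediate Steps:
n(g) = -20 (n(g) = -4*5 = -20)
(-4/(-6) - n(J(6)))*9 = (-4/(-6) - 1*(-20))*9 = (-4*(-⅙) + 20)*9 = (⅔ + 20)*9 = (62/3)*9 = 186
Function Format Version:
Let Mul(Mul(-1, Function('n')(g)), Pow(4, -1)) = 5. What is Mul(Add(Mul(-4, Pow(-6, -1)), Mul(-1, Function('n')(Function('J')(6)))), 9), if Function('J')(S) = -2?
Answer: 186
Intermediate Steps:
Function('n')(g) = -20 (Function('n')(g) = Mul(-4, 5) = -20)
Mul(Add(Mul(-4, Pow(-6, -1)), Mul(-1, Function('n')(Function('J')(6)))), 9) = Mul(Add(Mul(-4, Pow(-6, -1)), Mul(-1, -20)), 9) = Mul(Add(Mul(-4, Rational(-1, 6)), 20), 9) = Mul(Add(Rational(2, 3), 20), 9) = Mul(Rational(62, 3), 9) = 186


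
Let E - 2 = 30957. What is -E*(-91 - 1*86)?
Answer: 5479743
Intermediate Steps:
E = 30959 (E = 2 + 30957 = 30959)
-E*(-91 - 1*86) = -30959*(-91 - 1*86) = -30959*(-91 - 86) = -30959*(-177) = -1*(-5479743) = 5479743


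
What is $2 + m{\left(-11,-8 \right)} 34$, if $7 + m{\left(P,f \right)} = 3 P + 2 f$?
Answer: $-1902$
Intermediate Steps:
$m{\left(P,f \right)} = -7 + 2 f + 3 P$ ($m{\left(P,f \right)} = -7 + \left(3 P + 2 f\right) = -7 + \left(2 f + 3 P\right) = -7 + 2 f + 3 P$)
$2 + m{\left(-11,-8 \right)} 34 = 2 + \left(-7 + 2 \left(-8\right) + 3 \left(-11\right)\right) 34 = 2 + \left(-7 - 16 - 33\right) 34 = 2 - 1904 = -1902$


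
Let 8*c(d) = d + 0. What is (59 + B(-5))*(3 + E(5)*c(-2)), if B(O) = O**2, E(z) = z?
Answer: 147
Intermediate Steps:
c(d) = d/8 (c(d) = (d + 0)/8 = d/8)
(59 + B(-5))*(3 + E(5)*c(-2)) = (59 + (-5)**2)*(3 + 5*((1/8)*(-2))) = (59 + 25)*(3 + 5*(-1/4)) = 84*(3 - 5/4) = 84*(7/4) = 147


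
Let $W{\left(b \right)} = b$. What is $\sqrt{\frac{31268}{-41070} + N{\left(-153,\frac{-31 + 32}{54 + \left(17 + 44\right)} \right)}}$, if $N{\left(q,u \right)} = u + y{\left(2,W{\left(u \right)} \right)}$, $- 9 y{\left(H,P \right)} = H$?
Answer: $\frac{i \sqrt{6353957}}{2553} \approx 0.98735 i$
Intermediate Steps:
$y{\left(H,P \right)} = - \frac{H}{9}$
$N{\left(q,u \right)} = - \frac{2}{9} + u$ ($N{\left(q,u \right)} = u - \frac{2}{9} = - \frac{2}{9} + u$)
$\sqrt{\frac{31268}{-41070} + N{\left(-153,\frac{-31 + 32}{54 + \left(17 + 44\right)} \right)}} = \sqrt{\frac{31268}{-41070} - \left(\frac{2}{9} - \frac{-31 + 32}{54 + \left(17 + 44\right)}\right)} = \sqrt{31268 \left(- \frac{1}{41070}\right) - \left(\frac{2}{9} - \frac{1}{54 + 61}\right)} = \sqrt{- \frac{15634}{20535} - \left(\frac{2}{9} - \frac{1}{115}\right)} = \sqrt{- \frac{15634}{20535} + \left(- \frac{2}{9} + 1 \cdot \frac{1}{115}\right)} = \sqrt{- \frac{15634}{20535} + \left(- \frac{2}{9} + \frac{1}{115}\right)} = \sqrt{- \frac{15634}{20535} - \frac{221}{1035}} = \sqrt{- \frac{276259}{283383}} = \frac{i \sqrt{6353957}}{2553}$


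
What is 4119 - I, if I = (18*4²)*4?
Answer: 2967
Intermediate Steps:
I = 1152 (I = (18*16)*4 = 288*4 = 1152)
4119 - I = 4119 - 1*1152 = 4119 - 1152 = 2967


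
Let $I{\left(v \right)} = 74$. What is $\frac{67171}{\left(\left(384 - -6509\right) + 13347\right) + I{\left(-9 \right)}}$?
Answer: $\frac{67171}{20314} \approx 3.3066$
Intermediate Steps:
$\frac{67171}{\left(\left(384 - -6509\right) + 13347\right) + I{\left(-9 \right)}} = \frac{67171}{\left(\left(384 - -6509\right) + 13347\right) + 74} = \frac{67171}{\left(\left(384 + 6509\right) + 13347\right) + 74} = \frac{67171}{\left(6893 + 13347\right) + 74} = \frac{67171}{20240 + 74} = \frac{67171}{20314}$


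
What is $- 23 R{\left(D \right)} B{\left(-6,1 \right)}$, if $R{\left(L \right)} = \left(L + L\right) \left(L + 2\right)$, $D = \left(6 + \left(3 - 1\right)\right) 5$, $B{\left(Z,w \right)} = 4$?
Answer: $-309120$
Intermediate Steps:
$D = 40$ ($D = \left(6 + 2\right) 5 = 8 \cdot 5 = 40$)
$R{\left(L \right)} = 2 L \left(2 + L\right)$
$- 23 R{\left(D \right)} B{\left(-6,1 \right)} = - 23 \cdot 2 \cdot 40 \left(2 + 40\right) 4 = - 23 \cdot 2 \cdot 40 \cdot 42 \cdot 4 = \left(-23\right) 3360 \cdot 4 = \left(-77280\right) 4 = -309120$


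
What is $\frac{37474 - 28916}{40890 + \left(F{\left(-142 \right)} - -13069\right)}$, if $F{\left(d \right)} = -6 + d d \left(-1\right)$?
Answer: $\frac{8558}{33789} \approx 0.25328$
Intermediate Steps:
$F{\left(d \right)} = -6 - d^{2}$ ($F{\left(d \right)} = -6 + d^{2} \left(-1\right) = -6 - d^{2}$)
$\frac{37474 - 28916}{40890 + \left(F{\left(-142 \right)} - -13069\right)} = \frac{37474 - 28916}{40890 - 7101} = \frac{8558}{40890 + \left(\left(-6 - 20164\right) + 13069\right)} = \frac{8558}{40890 + \left(-20170 + 13069\right)} = \frac{8558}{40890 - 7101} = \frac{8558}{33789}$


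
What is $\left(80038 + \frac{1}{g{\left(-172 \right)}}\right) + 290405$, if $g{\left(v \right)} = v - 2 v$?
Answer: $\frac{63716197}{172} \approx 3.7044 \cdot 10^{5}$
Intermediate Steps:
$g{\left(v \right)} = - v$
$\left(80038 + \frac{1}{g{\left(-172 \right)}}\right) + 290405 = \left(80038 + \frac{1}{\left(-1\right) \left(-172\right)}\right) + 290405 = \left(80038 + \frac{1}{172}\right) + 290405 = \frac{13766537}{172} + 290405 = \frac{63716197}{172}$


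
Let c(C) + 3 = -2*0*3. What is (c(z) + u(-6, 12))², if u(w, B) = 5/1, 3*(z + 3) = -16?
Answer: 4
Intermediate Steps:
z = -25/3 (z = -3 + (⅓)*(-16) = -3 - 16/3 = -25/3 ≈ -8.3333)
c(C) = -3 (c(C) = -3 - 2*0*3 = -3 + 0*3 = -3 + 0 = -3)
u(w, B) = 5 (u(w, B) = 5*1 = 5)
(c(z) + u(-6, 12))² = (-3 + 5)² = 2² = 4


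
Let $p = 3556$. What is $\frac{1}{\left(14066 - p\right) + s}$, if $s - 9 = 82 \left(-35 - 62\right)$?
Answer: $\frac{1}{2565} \approx 0.00038986$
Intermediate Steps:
$s = -7945$ ($s = 9 + 82 \left(-35 - 62\right) = 9 + 82 \left(-97\right) = 9 - 7954 = -7945$)
$\frac{1}{\left(14066 - p\right) + s} = \frac{1}{\left(14066 - 3556\right) - 7945} = \frac{1}{10510 - 7945} = \frac{1}{2565}$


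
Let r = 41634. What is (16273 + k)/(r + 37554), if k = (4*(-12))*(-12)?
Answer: 16849/79188 ≈ 0.21277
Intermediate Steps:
k = 576 (k = -48*(-12) = 576)
(16273 + k)/(r + 37554) = (16273 + 576)/(41634 + 37554) = 16849/79188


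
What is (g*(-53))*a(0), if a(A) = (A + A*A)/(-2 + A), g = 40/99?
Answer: 0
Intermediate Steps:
g = 40/99 (g = 40*(1/99) = 40/99 ≈ 0.40404)
a(A) = (A + A**2)/(-2 + A)
(g*(-53))*a(0) = ((40/99)*(-53))*(0*(1 + 0)/(-2 + 0)) = -0/(-2) = -0*(-1)/2 = -2120/99*0 = 0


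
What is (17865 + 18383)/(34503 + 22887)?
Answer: 18124/28695 ≈ 0.63161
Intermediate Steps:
(17865 + 18383)/(34503 + 22887) = 36248/57390 = 36248*(1/57390) = 18124/28695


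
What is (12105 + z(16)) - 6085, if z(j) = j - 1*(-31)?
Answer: 6067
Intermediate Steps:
z(j) = 31 + j (z(j) = j + 31 = 31 + j)
(12105 + z(16)) - 6085 = (12105 + (31 + 16)) - 6085 = (12105 + 47) - 6085 = 12152 - 6085 = 6067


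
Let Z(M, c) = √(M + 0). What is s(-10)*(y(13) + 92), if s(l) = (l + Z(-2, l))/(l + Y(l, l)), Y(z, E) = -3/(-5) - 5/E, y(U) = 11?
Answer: 10300/89 - 1030*I*√2/89 ≈ 115.73 - 16.367*I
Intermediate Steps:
Y(z, E) = ⅗ - 5/E (Y(z, E) = -3*(-⅕) - 5/E = ⅗ - 5/E)
Z(M, c) = √M
s(l) = (l + I*√2)/(⅗ + l - 5/l) (s(l) = (l + √(-2))/(l + (⅗ - 5/l)) = (l + I*√2)/(⅗ + l - 5/l))
s(-10)*(y(13) + 92) = (5*(-10)*(-10 + I*√2)/(-25 + 3*(-10) + 5*(-10)²))*(11 + 92) = (5*(-10)*(-10 + I*√2)/(-25 - 30 + 5*100))*103 = (5*(-10)*(-10 + I*√2)/(-25 - 30 + 500))*103 = (5*(-10)*(-10 + I*√2)/445)*103 = (5*(-10)*(1/445)*(-10 + I*√2))*103 = (100/89 - 10*I*√2/89)*103 = 10300/89 - 1030*I*√2/89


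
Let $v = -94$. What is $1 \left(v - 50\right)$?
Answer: $-144$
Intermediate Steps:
$1 \left(v - 50\right) = 1 \left(-94 - 50\right) = 1 \left(-144\right) = -144$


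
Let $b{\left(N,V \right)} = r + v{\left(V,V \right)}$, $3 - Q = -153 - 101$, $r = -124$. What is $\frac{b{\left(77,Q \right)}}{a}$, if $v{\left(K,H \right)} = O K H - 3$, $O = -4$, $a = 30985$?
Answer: $- \frac{264323}{30985} \approx -8.5307$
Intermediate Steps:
$Q = 257$ ($Q = 3 - \left(-153 - 101\right) = 3 - -254 = 3 + 254 = 257$)
$v{\left(K,H \right)} = -3 - 4 H K$ ($v{\left(K,H \right)} = - 4 K H - 3 = - 4 H K - 3 = -3 - 4 H K$)
$b{\left(N,V \right)} = -127 - 4 V^{2}$ ($b{\left(N,V \right)} = -124 - \left(3 + 4 V V\right) = -124 - \left(3 + 4 V^{2}\right) = -127 - 4 V^{2}$)
$\frac{b{\left(77,Q \right)}}{a} = \frac{-127 - 4 \cdot 257^{2}}{30985} = \left(-127 - 264196\right) \frac{1}{30985} = \left(-264323\right) \frac{1}{30985} = - \frac{264323}{30985}$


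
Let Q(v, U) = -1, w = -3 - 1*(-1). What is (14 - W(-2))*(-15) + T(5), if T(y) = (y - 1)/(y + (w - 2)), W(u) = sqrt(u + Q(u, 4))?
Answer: -206 + 15*I*sqrt(3) ≈ -206.0 + 25.981*I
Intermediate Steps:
w = -2 (w = -3 + 1 = -2)
W(u) = sqrt(-1 + u) (W(u) = sqrt(u - 1) = sqrt(-1 + u))
T(y) = (-1 + y)/(-4 + y) (T(y) = (y - 1)/(y + (-2 - 2)) = (-1 + y)/(y - 4) = (-1 + y)/(-4 + y))
(14 - W(-2))*(-15) + T(5) = (14 - sqrt(-1 - 2))*(-15) + (-1 + 5)/(-4 + 5) = (14 - sqrt(-3))*(-15) + 4/1 = (14 - I*sqrt(3))*(-15) + 1*4 = (14 - I*sqrt(3))*(-15) + 4 = (-210 + 15*I*sqrt(3)) + 4 = -206 + 15*I*sqrt(3)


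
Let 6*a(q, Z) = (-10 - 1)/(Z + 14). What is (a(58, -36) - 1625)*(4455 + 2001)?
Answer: -10490462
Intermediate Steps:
a(q, Z) = -11/(6*(14 + Z)) (a(q, Z) = ((-10 - 1)/(Z + 14))/6 = (-11/(14 + Z))/6 = -11/(6*(14 + Z)))
(a(58, -36) - 1625)*(4455 + 2001) = (-11/(84 + 6*(-36)) - 1625)*(4455 + 2001) = (-11/(84 - 216) - 1625)*6456 = (-11/(-132) - 1625)*6456 = (-11*(-1/132) - 1625)*6456 = (1/12 - 1625)*6456 = -19499/12*6456 = -10490462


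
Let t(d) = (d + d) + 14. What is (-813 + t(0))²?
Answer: 638401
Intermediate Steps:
t(d) = 14 + 2*d (t(d) = 2*d + 14 = 14 + 2*d)
(-813 + t(0))² = (-813 + (14 + 2*0))² = (-813 + (14 + 0))² = (-813 + 14)² = (-799)² = 638401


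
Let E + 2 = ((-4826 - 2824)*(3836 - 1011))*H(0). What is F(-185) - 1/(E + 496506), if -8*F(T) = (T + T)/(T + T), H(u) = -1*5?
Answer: -54276381/434211016 ≈ -0.12500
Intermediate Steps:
H(u) = -5
F(T) = -⅛ (F(T) = -(T + T)/(8*(T + T)) = -2*T/(8*(2*T)) = -2*T*1/(2*T)/8 = -⅛*1 = -⅛)
E = 108056248 (E = -2 + ((-4826 - 2824)*(3836 - 1011))*(-5) = -2 - 7650*2825*(-5) = -2 - 21611250*(-5) = -2 + 108056250 = 108056248)
F(-185) - 1/(E + 496506) = -⅛ - 1/(108056248 + 496506) = -⅛ - 1/108552754 = -54276381/434211016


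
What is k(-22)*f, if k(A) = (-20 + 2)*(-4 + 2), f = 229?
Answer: 8244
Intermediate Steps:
k(A) = 36 (k(A) = -18*(-2) = 36)
k(-22)*f = 36*229 = 8244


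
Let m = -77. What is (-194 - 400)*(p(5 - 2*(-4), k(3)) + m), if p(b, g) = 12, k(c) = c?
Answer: 38610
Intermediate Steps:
(-194 - 400)*(p(5 - 2*(-4), k(3)) + m) = (-194 - 400)*(12 - 77) = -594*(-65) = 38610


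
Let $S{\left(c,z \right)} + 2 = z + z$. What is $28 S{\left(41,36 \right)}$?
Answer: $1960$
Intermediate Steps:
$S{\left(c,z \right)} = -2 + 2 z$ ($S{\left(c,z \right)} = -2 + \left(z + z\right) = -2 + 2 z$)
$28 S{\left(41,36 \right)} = 28 \left(-2 + 2 \cdot 36\right) = 28 \left(-2 + 72\right) = 28 \cdot 70 = 1960$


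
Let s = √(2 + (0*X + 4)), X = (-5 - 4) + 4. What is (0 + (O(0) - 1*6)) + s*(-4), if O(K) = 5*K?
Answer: -6 - 4*√6 ≈ -15.798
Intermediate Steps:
X = -5 (X = -9 + 4 = -5)
s = √6 (s = √(2 + (0*(-5) + 4)) = √(2 + (0 + 4)) = √(2 + 4) = √6 ≈ 2.4495)
(0 + (O(0) - 1*6)) + s*(-4) = (0 + (5*0 - 1*6)) + √6*(-4) = (0 + (0 - 6)) - 4*√6 = (0 - 6) - 4*√6 = -6 - 4*√6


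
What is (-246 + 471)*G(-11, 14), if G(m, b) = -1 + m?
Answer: -2700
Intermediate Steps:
(-246 + 471)*G(-11, 14) = (-246 + 471)*(-1 - 11) = 225*(-12) = -2700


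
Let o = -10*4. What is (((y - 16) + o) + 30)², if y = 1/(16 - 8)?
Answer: 42849/64 ≈ 669.52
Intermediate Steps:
y = ⅛ (y = 1/8 = ⅛ ≈ 0.12500)
o = -40
(((y - 16) + o) + 30)² = (((⅛ - 16) - 40) + 30)² = ((-127/8 - 40) + 30)² = (-447/8 + 30)² = (-207/8)² = 42849/64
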